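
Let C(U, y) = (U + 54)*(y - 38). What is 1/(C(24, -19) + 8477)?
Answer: 1/4031 ≈ 0.00024808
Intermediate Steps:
C(U, y) = (-38 + y)*(54 + U) (C(U, y) = (54 + U)*(-38 + y) = (-38 + y)*(54 + U))
1/(C(24, -19) + 8477) = 1/((-2052 - 38*24 + 54*(-19) + 24*(-19)) + 8477) = 1/((-2052 - 912 - 1026 - 456) + 8477) = 1/(-4446 + 8477) = 1/4031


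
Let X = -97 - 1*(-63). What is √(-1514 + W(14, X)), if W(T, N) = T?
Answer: 10*I*√15 ≈ 38.73*I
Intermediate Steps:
X = -34 (X = -97 + 63 = -34)
√(-1514 + W(14, X)) = √(-1514 + 14) = √(-1500) = 10*I*√15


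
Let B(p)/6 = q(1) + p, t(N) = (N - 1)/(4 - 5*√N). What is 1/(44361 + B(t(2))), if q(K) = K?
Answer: 83803/3718028543 + 5*√2/11154085629 ≈ 2.2540e-5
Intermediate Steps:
t(N) = (-1 + N)/(4 - 5*√N)
B(p) = 6 + 6*p (B(p) = 6*(1 + p) = 6 + 6*p)
1/(44361 + B(t(2))) = 1/(44361 + (6 + 6*((1 - 1*2)/(-4 + 5*√2)))) = 1/(44361 + (6 + 6*((1 - 2)/(-4 + 5*√2)))) = 1/(44361 + (6 + 6*(-1/(-4 + 5*√2)))) = 1/(44361 + (6 - 6/(-4 + 5*√2))) = 1/(44367 - 6/(-4 + 5*√2))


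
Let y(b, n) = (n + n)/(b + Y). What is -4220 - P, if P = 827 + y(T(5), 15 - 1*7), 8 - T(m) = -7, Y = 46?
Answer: -307883/61 ≈ -5047.3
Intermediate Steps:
T(m) = 15 (T(m) = 8 - 1*(-7) = 8 + 7 = 15)
y(b, n) = 2*n/(46 + b) (y(b, n) = (n + n)/(b + 46) = (2*n)/(46 + b) = 2*n/(46 + b))
P = 50463/61 (P = 827 + 2*(15 - 1*7)/(46 + 15) = 827 + 2*(15 - 7)/61 = 827 + 2*8*(1/61) = 827 + 16/61 = 50463/61 ≈ 827.26)
-4220 - P = -4220 - 1*50463/61 = -4220 - 50463/61 = -307883/61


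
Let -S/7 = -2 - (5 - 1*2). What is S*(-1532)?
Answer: -53620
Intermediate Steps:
S = 35 (S = -7*(-2 - (5 - 1*2)) = -7*(-2 - (5 - 2)) = -7*(-2 - 1*3) = -7*(-2 - 3) = -7*(-5) = 35)
S*(-1532) = 35*(-1532) = -53620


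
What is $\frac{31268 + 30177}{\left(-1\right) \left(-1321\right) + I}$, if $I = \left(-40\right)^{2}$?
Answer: $\frac{61445}{2921} \approx 21.036$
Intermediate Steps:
$I = 1600$
$\frac{31268 + 30177}{\left(-1\right) \left(-1321\right) + I} = \frac{31268 + 30177}{\left(-1\right) \left(-1321\right) + 1600} = \frac{61445}{1321 + 1600} = \frac{61445}{2921}$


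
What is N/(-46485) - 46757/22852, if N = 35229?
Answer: -992850751/354091740 ≈ -2.8039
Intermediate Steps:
N/(-46485) - 46757/22852 = 35229/(-46485) - 46757/22852 = 35229*(-1/46485) - 46757*1/22852 = -11743/15495 - 46757/22852 = -992850751/354091740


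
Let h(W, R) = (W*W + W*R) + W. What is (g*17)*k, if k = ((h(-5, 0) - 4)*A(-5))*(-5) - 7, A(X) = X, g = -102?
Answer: -681462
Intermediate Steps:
h(W, R) = W + W² + R*W (h(W, R) = (W² + R*W) + W = W + W² + R*W)
k = 393 (k = ((-5*(1 + 0 - 5) - 4)*(-5))*(-5) - 7 = ((-5*(-4) - 4)*(-5))*(-5) - 7 = ((20 - 4)*(-5))*(-5) - 7 = (16*(-5))*(-5) - 7 = -80*(-5) - 7 = 400 - 7 = 393)
(g*17)*k = -102*17*393 = -1734*393 = -681462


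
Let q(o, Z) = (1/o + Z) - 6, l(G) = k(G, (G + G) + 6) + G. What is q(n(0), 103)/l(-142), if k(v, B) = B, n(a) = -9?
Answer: -218/945 ≈ -0.23069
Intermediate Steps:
l(G) = 6 + 3*G (l(G) = ((G + G) + 6) + G = (2*G + 6) + G = (6 + 2*G) + G = 6 + 3*G)
q(o, Z) = -6 + Z + 1/o (q(o, Z) = (Z + 1/o) - 6 = -6 + Z + 1/o)
q(n(0), 103)/l(-142) = (-6 + 103 + 1/(-9))/(6 + 3*(-142)) = (-6 + 103 - ⅑)/(6 - 426) = (872/9)/(-420) = (872/9)*(-1/420) = -218/945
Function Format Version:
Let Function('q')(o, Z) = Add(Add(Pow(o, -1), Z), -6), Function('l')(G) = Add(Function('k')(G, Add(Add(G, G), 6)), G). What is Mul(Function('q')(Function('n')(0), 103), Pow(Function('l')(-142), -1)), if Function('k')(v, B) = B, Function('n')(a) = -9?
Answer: Rational(-218, 945) ≈ -0.23069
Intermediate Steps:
Function('l')(G) = Add(6, Mul(3, G)) (Function('l')(G) = Add(Add(Add(G, G), 6), G) = Add(Add(Mul(2, G), 6), G) = Add(Add(6, Mul(2, G)), G) = Add(6, Mul(3, G)))
Function('q')(o, Z) = Add(-6, Z, Pow(o, -1)) (Function('q')(o, Z) = Add(Add(Z, Pow(o, -1)), -6) = Add(-6, Z, Pow(o, -1)))
Mul(Function('q')(Function('n')(0), 103), Pow(Function('l')(-142), -1)) = Mul(Add(-6, 103, Pow(-9, -1)), Pow(Add(6, Mul(3, -142)), -1)) = Mul(Add(-6, 103, Rational(-1, 9)), Pow(Add(6, -426), -1)) = Mul(Rational(872, 9), Pow(-420, -1)) = Mul(Rational(872, 9), Rational(-1, 420)) = Rational(-218, 945)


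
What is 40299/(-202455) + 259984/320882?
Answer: 6617306167/10827360885 ≈ 0.61117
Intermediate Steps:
40299/(-202455) + 259984/320882 = 40299*(-1/202455) + 259984*(1/320882) = -13433/67485 + 129992/160441 = 6617306167/10827360885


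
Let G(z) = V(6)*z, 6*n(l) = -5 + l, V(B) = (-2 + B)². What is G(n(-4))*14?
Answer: -336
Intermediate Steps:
n(l) = -⅚ + l/6 (n(l) = (-5 + l)/6 = -⅚ + l/6)
G(z) = 16*z (G(z) = (-2 + 6)²*z = 4²*z = 16*z)
G(n(-4))*14 = (16*(-⅚ + (⅙)*(-4)))*14 = (16*(-⅚ - ⅔))*14 = (16*(-3/2))*14 = -24*14 = -336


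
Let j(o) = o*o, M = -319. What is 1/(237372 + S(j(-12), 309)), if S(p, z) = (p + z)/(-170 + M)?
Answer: 163/38691485 ≈ 4.2128e-6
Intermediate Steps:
j(o) = o²
S(p, z) = -p/489 - z/489 (S(p, z) = (p + z)/(-170 - 319) = (p + z)/(-489) = (p + z)*(-1/489) = -p/489 - z/489)
1/(237372 + S(j(-12), 309)) = 1/(237372 + (-1/489*(-12)² - 1/489*309)) = 1/(237372 + (-1/489*144 - 103/163)) = 1/(237372 + (-48/163 - 103/163)) = 1/(237372 - 151/163) = 1/(38691485/163) = 163/38691485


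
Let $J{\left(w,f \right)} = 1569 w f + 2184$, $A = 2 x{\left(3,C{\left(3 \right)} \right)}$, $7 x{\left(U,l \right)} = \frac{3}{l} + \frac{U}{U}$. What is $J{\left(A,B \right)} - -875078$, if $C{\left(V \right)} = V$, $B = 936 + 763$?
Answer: $\frac{16803758}{7} \approx 2.4005 \cdot 10^{6}$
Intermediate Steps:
$B = 1699$
$x{\left(U,l \right)} = \frac{1}{7} + \frac{3}{7 l}$ ($x{\left(U,l \right)} = \frac{\frac{3}{l} + \frac{U}{U}}{7} = \frac{\frac{3}{l} + 1}{7} = \frac{1 + \frac{3}{l}}{7} = \frac{1}{7} + \frac{3}{7 l}$)
$A = \frac{4}{7}$ ($A = 2 \frac{3 + 3}{7 \cdot 3} = 2 \cdot \frac{1}{7} \cdot \frac{1}{3} \cdot 6 = 2 \cdot \frac{2}{7} = \frac{4}{7} \approx 0.57143$)
$J{\left(w,f \right)} = 2184 + 1569 f w$ ($J{\left(w,f \right)} = 1569 f w + 2184 = 2184 + 1569 f w$)
$J{\left(A,B \right)} - -875078 = \left(2184 + 1569 \cdot 1699 \cdot \frac{4}{7}\right) - -875078 = \left(2184 + \frac{10662924}{7}\right) + 875078 = \frac{10678212}{7} + 875078 = \frac{16803758}{7}$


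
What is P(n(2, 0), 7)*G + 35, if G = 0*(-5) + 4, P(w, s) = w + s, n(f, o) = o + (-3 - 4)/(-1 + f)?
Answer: 35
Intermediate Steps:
n(f, o) = o - 7/(-1 + f)
P(w, s) = s + w
G = 4 (G = 0 + 4 = 4)
P(n(2, 0), 7)*G + 35 = (7 + (-7 - 1*0 + 2*0)/(-1 + 2))*4 + 35 = (7 + (-7 + 0 + 0)/1)*4 + 35 = (7 + 1*(-7))*4 + 35 = (7 - 7)*4 + 35 = 0*4 + 35 = 0 + 35 = 35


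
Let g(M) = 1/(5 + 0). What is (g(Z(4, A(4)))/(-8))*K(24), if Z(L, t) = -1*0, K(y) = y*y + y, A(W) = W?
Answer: -15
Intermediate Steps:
K(y) = y + y² (K(y) = y² + y = y + y²)
Z(L, t) = 0
g(M) = ⅕ (g(M) = 1/5 = ⅕)
(g(Z(4, A(4)))/(-8))*K(24) = ((⅕)/(-8))*(24*(1 + 24)) = ((⅕)*(-⅛))*(24*25) = -1/40*600 = -15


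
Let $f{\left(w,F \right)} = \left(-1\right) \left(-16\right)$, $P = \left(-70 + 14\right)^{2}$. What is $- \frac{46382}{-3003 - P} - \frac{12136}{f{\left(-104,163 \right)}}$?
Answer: $- \frac{1317157}{1754} \approx -750.94$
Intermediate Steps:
$P = 3136$ ($P = \left(-56\right)^{2} = 3136$)
$f{\left(w,F \right)} = 16$
$- \frac{46382}{-3003 - P} - \frac{12136}{f{\left(-104,163 \right)}} = - \frac{46382}{-3003 - 3136} - \frac{12136}{16} = - \frac{46382}{-3003 - 3136} - \frac{1517}{2} = - \frac{46382}{-6139} - \frac{1517}{2} = \left(-46382\right) \left(- \frac{1}{6139}\right) - \frac{1517}{2} = \frac{6626}{877} - \frac{1517}{2} = - \frac{1317157}{1754}$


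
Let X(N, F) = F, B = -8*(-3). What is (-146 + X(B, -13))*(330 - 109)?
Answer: -35139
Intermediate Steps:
B = 24
(-146 + X(B, -13))*(330 - 109) = (-146 - 13)*(330 - 109) = -159*221 = -35139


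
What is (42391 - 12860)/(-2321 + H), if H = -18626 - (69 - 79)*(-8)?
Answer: -29531/21027 ≈ -1.4044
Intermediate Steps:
H = -18706 (H = -18626 - (-10)*(-8) = -18626 - 1*80 = -18626 - 80 = -18706)
(42391 - 12860)/(-2321 + H) = (42391 - 12860)/(-2321 - 18706) = 29531/(-21027) = 29531*(-1/21027) = -29531/21027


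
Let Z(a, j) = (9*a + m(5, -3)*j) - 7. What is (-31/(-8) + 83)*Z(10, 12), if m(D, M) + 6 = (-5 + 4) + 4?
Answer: 32665/8 ≈ 4083.1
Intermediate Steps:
m(D, M) = -3 (m(D, M) = -6 + ((-5 + 4) + 4) = -6 + (-1 + 4) = -6 + 3 = -3)
Z(a, j) = -7 - 3*j + 9*a (Z(a, j) = (9*a - 3*j) - 7 = (-3*j + 9*a) - 7 = -7 - 3*j + 9*a)
(-31/(-8) + 83)*Z(10, 12) = (-31/(-8) + 83)*(-7 - 3*12 + 9*10) = (-31*(-1/8) + 83)*(-7 - 36 + 90) = (31/8 + 83)*47 = (695/8)*47 = 32665/8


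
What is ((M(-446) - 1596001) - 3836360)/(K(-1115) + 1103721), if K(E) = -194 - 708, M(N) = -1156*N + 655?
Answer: -4916130/1102819 ≈ -4.4578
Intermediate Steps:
M(N) = 655 - 1156*N
K(E) = -902
((M(-446) - 1596001) - 3836360)/(K(-1115) + 1103721) = (((655 - 1156*(-446)) - 1596001) - 3836360)/(-902 + 1103721) = (((655 + 515576) - 1596001) - 3836360)/1102819 = ((516231 - 1596001) - 3836360)*(1/1102819) = (-1079770 - 3836360)*(1/1102819) = -4916130*1/1102819 = -4916130/1102819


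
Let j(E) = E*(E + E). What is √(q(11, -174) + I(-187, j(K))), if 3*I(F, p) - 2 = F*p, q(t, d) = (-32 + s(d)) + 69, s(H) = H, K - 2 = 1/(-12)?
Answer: I*√770226/36 ≈ 24.378*I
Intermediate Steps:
K = 23/12 (K = 2 + 1/(-12) = 2 - 1/12 = 23/12 ≈ 1.9167)
j(E) = 2*E² (j(E) = E*(2*E) = 2*E²)
q(t, d) = 37 + d (q(t, d) = (-32 + d) + 69 = 37 + d)
I(F, p) = ⅔ + F*p/3 (I(F, p) = ⅔ + (F*p)/3 = ⅔ + F*p/3)
√(q(11, -174) + I(-187, j(K))) = √((37 - 174) + (⅔ + (⅓)*(-187)*(2*(23/12)²))) = √(-137 + (⅔ + (⅓)*(-187)*(2*(529/144)))) = √(-137 + (⅔ + (⅓)*(-187)*(529/72))) = √(-137 + (⅔ - 98923/216)) = √(-137 - 98779/216) = √(-128371/216) = I*√770226/36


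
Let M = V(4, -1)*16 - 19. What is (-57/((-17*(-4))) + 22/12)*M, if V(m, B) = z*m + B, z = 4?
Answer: 2639/12 ≈ 219.92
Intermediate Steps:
V(m, B) = B + 4*m (V(m, B) = 4*m + B = B + 4*m)
M = 221 (M = (-1 + 4*4)*16 - 19 = (-1 + 16)*16 - 19 = 15*16 - 19 = 240 - 19 = 221)
(-57/((-17*(-4))) + 22/12)*M = (-57/((-17*(-4))) + 22/12)*221 = (-57/68 + 22*(1/12))*221 = (-57*1/68 + 11/6)*221 = (-57/68 + 11/6)*221 = (203/204)*221 = 2639/12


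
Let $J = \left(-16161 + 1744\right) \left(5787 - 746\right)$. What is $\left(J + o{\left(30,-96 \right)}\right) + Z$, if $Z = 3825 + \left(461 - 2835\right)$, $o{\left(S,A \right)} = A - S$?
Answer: $-72674772$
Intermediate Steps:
$J = -72676097$ ($J = \left(-14417\right) 5041 = -72676097$)
$Z = 1451$ ($Z = 3825 + \left(461 - 2835\right) = 3825 - 2374 = 1451$)
$\left(J + o{\left(30,-96 \right)}\right) + Z = \left(-72676097 - 126\right) + 1451 = -72676223 + 1451 = -72674772$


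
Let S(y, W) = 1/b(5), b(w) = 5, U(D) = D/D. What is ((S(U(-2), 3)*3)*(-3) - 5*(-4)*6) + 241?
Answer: 1796/5 ≈ 359.20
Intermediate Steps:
U(D) = 1
S(y, W) = 1/5
((S(U(-2), 3)*3)*(-3) - 5*(-4)*6) + 241 = (((1/5)*3)*(-3) - 5*(-4)*6) + 241 = ((3/5)*(-3) + 20*6) + 241 = (-9/5 + 120) + 241 = 591/5 + 241 = 1796/5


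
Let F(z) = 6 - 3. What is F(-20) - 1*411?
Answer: -408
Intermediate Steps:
F(z) = 3
F(-20) - 1*411 = 3 - 1*411 = 3 - 411 = -408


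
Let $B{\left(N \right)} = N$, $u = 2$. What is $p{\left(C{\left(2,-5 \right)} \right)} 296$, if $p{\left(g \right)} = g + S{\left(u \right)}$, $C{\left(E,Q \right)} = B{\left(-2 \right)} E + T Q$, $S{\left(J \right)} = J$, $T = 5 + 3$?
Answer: $-12432$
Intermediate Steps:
$T = 8$
$C{\left(E,Q \right)} = - 2 E + 8 Q$
$p{\left(g \right)} = 2 + g$ ($p{\left(g \right)} = g + 2 = 2 + g$)
$p{\left(C{\left(2,-5 \right)} \right)} 296 = \left(2 + \left(\left(-2\right) 2 + 8 \left(-5\right)\right)\right) 296 = \left(2 - 44\right) 296 = \left(-42\right) 296 = -12432$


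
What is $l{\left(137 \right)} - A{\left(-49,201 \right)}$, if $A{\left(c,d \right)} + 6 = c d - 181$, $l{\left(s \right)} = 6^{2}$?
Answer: $10072$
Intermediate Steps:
$l{\left(s \right)} = 36$
$A{\left(c,d \right)} = -187 + c d$ ($A{\left(c,d \right)} = -6 + \left(c d - 181\right) = -6 + \left(-181 + c d\right) = -187 + c d$)
$l{\left(137 \right)} - A{\left(-49,201 \right)} = 36 - \left(-187 - 9849\right) = 36 - -10036 = 36 + 10036 = 10072$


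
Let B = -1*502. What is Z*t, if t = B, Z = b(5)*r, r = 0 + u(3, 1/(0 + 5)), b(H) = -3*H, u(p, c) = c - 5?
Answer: -36144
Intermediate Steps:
u(p, c) = -5 + c
r = -24/5 (r = 0 + (-5 + 1/(0 + 5)) = 0 + (-5 + 1/5) = 0 + (-5 + ⅕) = 0 - 24/5 = -24/5 ≈ -4.8000)
B = -502
Z = 72 (Z = -3*5*(-24/5) = -15*(-24/5) = 72)
t = -502
Z*t = 72*(-502) = -36144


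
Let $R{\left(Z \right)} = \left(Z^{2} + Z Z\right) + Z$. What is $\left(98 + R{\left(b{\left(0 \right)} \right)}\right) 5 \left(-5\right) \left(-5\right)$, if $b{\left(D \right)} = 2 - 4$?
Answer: $13000$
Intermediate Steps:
$b{\left(D \right)} = -2$ ($b{\left(D \right)} = 2 - 4 = -2$)
$R{\left(Z \right)} = Z + 2 Z^{2}$ ($R{\left(Z \right)} = \left(Z^{2} + Z^{2}\right) + Z = 2 Z^{2} + Z = Z + 2 Z^{2}$)
$\left(98 + R{\left(b{\left(0 \right)} \right)}\right) 5 \left(-5\right) \left(-5\right) = \left(98 - 2 \left(1 + 2 \left(-2\right)\right)\right) 5 \left(-5\right) \left(-5\right) = \left(98 - 2 \left(1 - 4\right)\right) \left(\left(-25\right) \left(-5\right)\right) = \left(98 - -6\right) 125 = \left(98 + 6\right) 125 = 104 \cdot 125 = 13000$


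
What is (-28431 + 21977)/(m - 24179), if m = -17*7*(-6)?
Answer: 6454/23465 ≈ 0.27505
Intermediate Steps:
m = 714 (m = -119*(-6) = 714)
(-28431 + 21977)/(m - 24179) = (-28431 + 21977)/(714 - 24179) = -6454/(-23465) = -6454*(-1/23465) = 6454/23465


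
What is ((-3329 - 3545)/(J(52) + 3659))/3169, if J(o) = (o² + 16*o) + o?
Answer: -6874/22965743 ≈ -0.00029932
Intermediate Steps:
J(o) = o² + 17*o
((-3329 - 3545)/(J(52) + 3659))/3169 = ((-3329 - 3545)/(52*(17 + 52) + 3659))/3169 = -6874/(52*69 + 3659)*(1/3169) = -6874/(3588 + 3659)*(1/3169) = -6874/7247*(1/3169) = -6874*1/7247*(1/3169) = -6874/7247*1/3169 = -6874/22965743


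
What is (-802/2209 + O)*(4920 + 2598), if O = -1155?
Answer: -19187417046/2209 ≈ -8.6860e+6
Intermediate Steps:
(-802/2209 + O)*(4920 + 2598) = (-802/2209 - 1155)*(4920 + 2598) = (-802*1/2209 - 1155)*7518 = (-802/2209 - 1155)*7518 = -2552197/2209*7518 = -19187417046/2209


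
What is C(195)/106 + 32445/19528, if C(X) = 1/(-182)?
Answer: 156477353/94183544 ≈ 1.6614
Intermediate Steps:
C(X) = -1/182
C(195)/106 + 32445/19528 = -1/182/106 + 32445/19528 = -1/182*1/106 + 32445*(1/19528) = -1/19292 + 32445/19528 = 156477353/94183544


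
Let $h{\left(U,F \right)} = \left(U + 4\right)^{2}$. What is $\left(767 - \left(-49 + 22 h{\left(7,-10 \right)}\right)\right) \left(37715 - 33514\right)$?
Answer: $-7755046$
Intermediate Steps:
$h{\left(U,F \right)} = \left(4 + U\right)^{2}$
$\left(767 - \left(-49 + 22 h{\left(7,-10 \right)}\right)\right) \left(37715 - 33514\right) = \left(767 + \left(49 - 22 \left(4 + 7\right)^{2}\right)\right) \left(37715 - 33514\right) = \left(767 + \left(49 - 22 \cdot 11^{2}\right)\right) 4201 = \left(767 + \left(49 - 2662\right)\right) 4201 = \left(767 - 2613\right) 4201 = \left(-1846\right) 4201 = -7755046$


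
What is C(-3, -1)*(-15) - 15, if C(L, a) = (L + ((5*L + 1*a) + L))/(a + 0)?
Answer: -345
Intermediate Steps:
C(L, a) = (a + 7*L)/a (C(L, a) = (L + ((5*L + a) + L))/a = (L + ((a + 5*L) + L))/a = (L + (a + 6*L))/a = (a + 7*L)/a)
C(-3, -1)*(-15) - 15 = ((-1 + 7*(-3))/(-1))*(-15) - 15 = -(-1 - 21)*(-15) - 15 = -1*(-22)*(-15) - 15 = 22*(-15) - 15 = -330 - 15 = -345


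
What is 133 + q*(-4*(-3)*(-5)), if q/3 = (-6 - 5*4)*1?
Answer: 4813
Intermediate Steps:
q = -78 (q = 3*((-6 - 5*4)*1) = 3*((-6 - 20)*1) = 3*(-26*1) = 3*(-26) = -78)
133 + q*(-4*(-3)*(-5)) = 133 - 78*(-4*(-3))*(-5) = 133 - 936*(-5) = 133 - 78*(-60) = 133 + 4680 = 4813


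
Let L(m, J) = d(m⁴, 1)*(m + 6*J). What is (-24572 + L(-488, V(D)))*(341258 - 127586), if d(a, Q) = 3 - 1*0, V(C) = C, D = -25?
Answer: -5659316592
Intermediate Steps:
d(a, Q) = 3 (d(a, Q) = 3 + 0 = 3)
L(m, J) = 3*m + 18*J (L(m, J) = 3*(m + 6*J) = 3*m + 18*J)
(-24572 + L(-488, V(D)))*(341258 - 127586) = (-24572 + (3*(-488) + 18*(-25)))*(341258 - 127586) = (-24572 + (-1464 - 450))*213672 = (-24572 - 1914)*213672 = -26486*213672 = -5659316592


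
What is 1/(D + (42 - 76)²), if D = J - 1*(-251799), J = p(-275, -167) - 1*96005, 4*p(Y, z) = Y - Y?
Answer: 1/156950 ≈ 6.3715e-6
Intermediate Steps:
p(Y, z) = 0 (p(Y, z) = (Y - Y)/4 = (¼)*0 = 0)
J = -96005 (J = 0 - 1*96005 = 0 - 96005 = -96005)
D = 155794 (D = -96005 - 1*(-251799) = -96005 + 251799 = 155794)
1/(D + (42 - 76)²) = 1/(155794 + (42 - 76)²) = 1/(155794 + (-34)²) = 1/(155794 + 1156) = 1/156950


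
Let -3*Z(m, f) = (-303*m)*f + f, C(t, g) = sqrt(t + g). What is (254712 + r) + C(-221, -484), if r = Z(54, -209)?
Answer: -2655313/3 + I*sqrt(705) ≈ -8.851e+5 + 26.552*I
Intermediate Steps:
C(t, g) = sqrt(g + t)
Z(m, f) = -f/3 + 101*f*m (Z(m, f) = -((-303*m)*f + f)/3 = -(-303*f*m + f)/3 = -(f - 303*f*m)/3 = -f/3 + 101*f*m)
r = -3419449/3 (r = (1/3)*(-209)*(-1 + 303*54) = (1/3)*(-209)*(-1 + 16362) = (1/3)*(-209)*16361 = -3419449/3 ≈ -1.1398e+6)
(254712 + r) + C(-221, -484) = (254712 - 3419449/3) + sqrt(-484 - 221) = -2655313/3 + sqrt(-705) = -2655313/3 + I*sqrt(705)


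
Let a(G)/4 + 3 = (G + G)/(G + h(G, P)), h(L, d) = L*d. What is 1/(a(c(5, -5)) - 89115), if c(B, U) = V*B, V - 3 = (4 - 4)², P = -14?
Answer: -13/1158659 ≈ -1.1220e-5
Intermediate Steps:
V = 3 (V = 3 + (4 - 4)² = 3 + 0² = 3 + 0 = 3)
c(B, U) = 3*B
a(G) = -164/13 (a(G) = -12 + 4*((G + G)/(G + G*(-14))) = -12 + 4*((2*G)/(G - 14*G)) = -12 + 4*((2*G)/((-13*G))) = -12 + 4*((2*G)*(-1/(13*G))) = -12 + 4*(-2/13) = -12 - 8/13 = -164/13)
1/(a(c(5, -5)) - 89115) = 1/(-164/13 - 89115) = 1/(-1158659/13) = -13/1158659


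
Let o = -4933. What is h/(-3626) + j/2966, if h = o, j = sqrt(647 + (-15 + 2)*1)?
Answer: 4933/3626 + sqrt(634)/2966 ≈ 1.3689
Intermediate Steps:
j = sqrt(634) (j = sqrt(647 - 13*1) = sqrt(647 - 13) = sqrt(634) ≈ 25.179)
h = -4933
h/(-3626) + j/2966 = -4933/(-3626) + sqrt(634)/2966 = -4933*(-1/3626) + sqrt(634)*(1/2966) = 4933/3626 + sqrt(634)/2966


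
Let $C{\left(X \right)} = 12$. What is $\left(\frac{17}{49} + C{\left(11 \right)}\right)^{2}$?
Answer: $\frac{366025}{2401} \approx 152.45$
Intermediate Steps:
$\left(\frac{17}{49} + C{\left(11 \right)}\right)^{2} = \left(\frac{17}{49} + 12\right)^{2} = \left(\frac{605}{49}\right)^{2} = \frac{366025}{2401}$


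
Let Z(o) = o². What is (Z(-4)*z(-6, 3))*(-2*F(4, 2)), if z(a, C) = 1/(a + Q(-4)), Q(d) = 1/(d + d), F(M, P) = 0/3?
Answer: 0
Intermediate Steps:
F(M, P) = 0 (F(M, P) = 0*(⅓) = 0)
Q(d) = 1/(2*d)
z(a, C) = 1/(-⅛ + a) (z(a, C) = 1/(a + (½)/(-4)) = 1/(a + (½)*(-¼)) = 1/(a - ⅛) = 1/(-⅛ + a))
(Z(-4)*z(-6, 3))*(-2*F(4, 2)) = ((-4)²*(8/(-1 + 8*(-6))))*(-2*0) = (16*(8/(-1 - 48)))*0 = (16*(8/(-49)))*0 = (16*(8*(-1/49)))*0 = (16*(-8/49))*0 = -128/49*0 = 0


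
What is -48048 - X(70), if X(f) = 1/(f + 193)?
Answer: -12636625/263 ≈ -48048.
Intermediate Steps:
X(f) = 1/(193 + f)
-48048 - X(70) = -48048 - 1/(193 + 70) = -48048 - 1/263 = -12636625/263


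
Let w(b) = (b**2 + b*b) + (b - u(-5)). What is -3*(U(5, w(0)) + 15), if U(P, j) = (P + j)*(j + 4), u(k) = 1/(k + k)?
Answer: -10773/100 ≈ -107.73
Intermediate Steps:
u(k) = 1/(2*k)
w(b) = 1/10 + b + 2*b**2 (w(b) = (b**2 + b*b) + (b - 1/(2*(-5))) = (b**2 + b**2) + (b - (-1)/(2*5)) = 2*b**2 + (b - 1*(-1/10)) = 2*b**2 + (b + 1/10) = 2*b**2 + (1/10 + b) = 1/10 + b + 2*b**2)
U(P, j) = (4 + j)*(P + j) (U(P, j) = (P + j)*(4 + j) = (4 + j)*(P + j))
-3*(U(5, w(0)) + 15) = -3*(((1/10 + 0 + 2*0**2)**2 + 4*5 + 4*(1/10 + 0 + 2*0**2) + 5*(1/10 + 0 + 2*0**2)) + 15) = -3*(((1/10 + 0 + 2*0)**2 + 20 + 4*(1/10 + 0 + 2*0) + 5*(1/10 + 0 + 2*0)) + 15) = -3*(((1/10 + 0 + 0)**2 + 20 + 4*(1/10 + 0 + 0) + 5*(1/10 + 0 + 0)) + 15) = -3*(((1/10)**2 + 20 + 4*(1/10) + 5*(1/10)) + 15) = -3*((1/100 + 20 + 2/5 + 1/2) + 15) = -3*(2091/100 + 15) = -3*3591/100 = -10773/100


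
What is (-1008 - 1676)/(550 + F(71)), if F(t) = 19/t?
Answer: -190564/39069 ≈ -4.8776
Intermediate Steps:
(-1008 - 1676)/(550 + F(71)) = (-1008 - 1676)/(550 + 19/71) = -2684/(550 + 19*(1/71)) = -2684/(550 + 19/71) = -2684/39069/71 = -2684*71/39069 = -190564/39069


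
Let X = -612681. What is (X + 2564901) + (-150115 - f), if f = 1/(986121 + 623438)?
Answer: 2900594321694/1609559 ≈ 1.8021e+6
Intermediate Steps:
f = 1/1609559 ≈ 6.2129e-7
(X + 2564901) + (-150115 - f) = (-612681 + 2564901) + (-150115 - 1*1/1609559) = 1952220 + (-150115 - 1/1609559) = 1952220 - 241618949286/1609559 = 2900594321694/1609559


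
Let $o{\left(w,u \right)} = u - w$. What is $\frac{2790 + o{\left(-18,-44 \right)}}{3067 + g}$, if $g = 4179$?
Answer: $\frac{1382}{3623} \approx 0.38145$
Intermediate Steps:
$\frac{2790 + o{\left(-18,-44 \right)}}{3067 + g} = \frac{2790 - 26}{3067 + 4179} = \frac{2790 + \left(-44 + 18\right)}{7246} = \left(2790 - 26\right) \frac{1}{7246} = 2764 \cdot \frac{1}{7246} = \frac{1382}{3623}$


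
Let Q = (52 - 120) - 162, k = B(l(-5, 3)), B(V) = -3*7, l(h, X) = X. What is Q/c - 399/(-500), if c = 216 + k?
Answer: -7439/19500 ≈ -0.38149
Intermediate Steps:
B(V) = -21
k = -21
c = 195 (c = 216 - 21 = 195)
Q = -230 (Q = -68 - 162 = -230)
Q/c - 399/(-500) = -230/195 - 399/(-500) = -230*1/195 - 399*(-1/500) = -46/39 + 399/500 = -7439/19500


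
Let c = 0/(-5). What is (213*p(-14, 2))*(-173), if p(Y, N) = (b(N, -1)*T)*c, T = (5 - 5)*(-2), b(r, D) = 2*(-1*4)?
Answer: 0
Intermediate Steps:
b(r, D) = -8 (b(r, D) = 2*(-4) = -8)
T = 0 (T = 0*(-2) = 0)
c = 0 (c = 0*(-1/5) = 0)
p(Y, N) = 0 (p(Y, N) = -8*0*0 = 0*0 = 0)
(213*p(-14, 2))*(-173) = (213*0)*(-173) = 0*(-173) = 0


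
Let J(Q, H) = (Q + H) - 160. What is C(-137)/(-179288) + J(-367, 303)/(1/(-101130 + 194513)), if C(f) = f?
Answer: -3750309091959/179288 ≈ -2.0918e+7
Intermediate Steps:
J(Q, H) = -160 + H + Q (J(Q, H) = (H + Q) - 160 = -160 + H + Q)
C(-137)/(-179288) + J(-367, 303)/(1/(-101130 + 194513)) = -137/(-179288) + (-160 + 303 - 367)/(1/(-101130 + 194513)) = -137*(-1/179288) - 224/(1/93383) = 137/179288 - 224/1/93383 = 137/179288 - 224*93383 = 137/179288 - 20917792 = -3750309091959/179288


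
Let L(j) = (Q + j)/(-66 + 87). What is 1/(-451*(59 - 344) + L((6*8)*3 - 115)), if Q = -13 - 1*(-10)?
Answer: 21/2699261 ≈ 7.7799e-6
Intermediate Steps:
Q = -3 (Q = -13 + 10 = -3)
L(j) = -1/7 + j/21 (L(j) = (-3 + j)/(-66 + 87) = (-3 + j)/21 = (-3 + j)*(1/21) = -1/7 + j/21)
1/(-451*(59 - 344) + L((6*8)*3 - 115)) = 1/(-451*(59 - 344) + (-1/7 + ((6*8)*3 - 115)/21)) = 1/(-451*(-285) + (-1/7 + (48*3 - 115)/21)) = 1/(128535 + (-1/7 + (144 - 115)/21)) = 1/(128535 + (-1/7 + (1/21)*29)) = 1/(128535 + (-1/7 + 29/21)) = 1/(128535 + 26/21) = 1/(2699261/21) = 21/2699261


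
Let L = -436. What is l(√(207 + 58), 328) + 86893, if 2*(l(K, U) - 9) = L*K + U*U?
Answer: 140694 - 218*√265 ≈ 1.3715e+5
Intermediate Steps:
l(K, U) = 9 + U²/2 - 218*K (l(K, U) = 9 + (-436*K + U*U)/2 = 9 + (-436*K + U²)/2 = 9 + (U² - 436*K)/2 = 9 + (U²/2 - 218*K) = 9 + U²/2 - 218*K)
l(√(207 + 58), 328) + 86893 = (9 + (½)*328² - 218*√(207 + 58)) + 86893 = (9 + (½)*107584 - 218*√265) + 86893 = (9 + 53792 - 218*√265) + 86893 = (53801 - 218*√265) + 86893 = 140694 - 218*√265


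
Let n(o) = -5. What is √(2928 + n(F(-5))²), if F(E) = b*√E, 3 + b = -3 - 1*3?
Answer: √2953 ≈ 54.341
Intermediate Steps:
b = -9 (b = -3 + (-3 - 1*3) = -3 + (-3 - 3) = -3 - 6 = -9)
F(E) = -9*√E
√(2928 + n(F(-5))²) = √(2928 + (-5)²) = √(2928 + 25) = √2953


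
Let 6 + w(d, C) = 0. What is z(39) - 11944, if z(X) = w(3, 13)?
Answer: -11950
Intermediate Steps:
w(d, C) = -6 (w(d, C) = -6 + 0 = -6)
z(X) = -6
z(39) - 11944 = -6 - 11944 = -11950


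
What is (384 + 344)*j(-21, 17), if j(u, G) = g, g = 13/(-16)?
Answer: -1183/2 ≈ -591.50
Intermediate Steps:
g = -13/16 (g = 13*(-1/16) = -13/16 ≈ -0.81250)
j(u, G) = -13/16
(384 + 344)*j(-21, 17) = (384 + 344)*(-13/16) = 728*(-13/16) = -1183/2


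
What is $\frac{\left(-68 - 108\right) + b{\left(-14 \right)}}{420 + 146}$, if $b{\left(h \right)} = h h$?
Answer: $\frac{10}{283} \approx 0.035336$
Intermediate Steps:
$b{\left(h \right)} = h^{2}$
$\frac{\left(-68 - 108\right) + b{\left(-14 \right)}}{420 + 146} = \frac{\left(-68 - 108\right) + \left(-14\right)^{2}}{420 + 146} = \frac{\left(-68 - 108\right) + 196}{566} = \left(-176 + 196\right) \frac{1}{566} = 20 \cdot \frac{1}{566} = \frac{10}{283}$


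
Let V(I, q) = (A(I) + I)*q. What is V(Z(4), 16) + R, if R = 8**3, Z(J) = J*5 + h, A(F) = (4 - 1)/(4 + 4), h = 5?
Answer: 918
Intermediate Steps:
A(F) = 3/8
Z(J) = 5 + 5*J (Z(J) = J*5 + 5 = 5*J + 5 = 5 + 5*J)
R = 512
V(I, q) = q*(3/8 + I) (V(I, q) = (3/8 + I)*q = q*(3/8 + I))
V(Z(4), 16) + R = (1/8)*16*(3 + 8*(5 + 5*4)) + 512 = (1/8)*16*(3 + 8*(5 + 20)) + 512 = (1/8)*16*(3 + 8*25) + 512 = (1/8)*16*(3 + 200) + 512 = (1/8)*16*203 + 512 = 406 + 512 = 918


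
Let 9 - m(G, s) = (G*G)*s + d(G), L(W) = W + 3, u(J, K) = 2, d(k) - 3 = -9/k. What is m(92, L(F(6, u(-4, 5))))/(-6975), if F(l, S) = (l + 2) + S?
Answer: 10122383/641700 ≈ 15.774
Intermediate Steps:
d(k) = 3 - 9/k
F(l, S) = 2 + S + l (F(l, S) = (2 + l) + S = 2 + S + l)
L(W) = 3 + W
m(G, s) = 6 + 9/G - s*G² (m(G, s) = 9 - ((G*G)*s + (3 - 9/G)) = 9 - (G²*s + (3 - 9/G)) = 9 - (s*G² + (3 - 9/G)) = 9 - (3 - 9/G + s*G²) = 9 + (-3 + 9/G - s*G²) = 6 + 9/G - s*G²)
m(92, L(F(6, u(-4, 5))))/(-6975) = (6 + 9/92 - 1*(3 + (2 + 2 + 6))*92²)/(-6975) = (6 + 9*(1/92) - 1*(3 + 10)*8464)*(-1/6975) = (6 + 9/92 - 1*13*8464)*(-1/6975) = (6 + 9/92 - 110032)*(-1/6975) = -10122383/92*(-1/6975) = 10122383/641700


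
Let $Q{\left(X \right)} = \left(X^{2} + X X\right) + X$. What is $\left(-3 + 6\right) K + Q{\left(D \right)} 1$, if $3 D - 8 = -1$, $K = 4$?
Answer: $\frac{227}{9} \approx 25.222$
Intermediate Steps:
$D = \frac{7}{3}$ ($D = \frac{8}{3} + \frac{1}{3} \left(-1\right) = \frac{8}{3} - \frac{1}{3} = \frac{7}{3} \approx 2.3333$)
$Q{\left(X \right)} = X + 2 X^{2}$ ($Q{\left(X \right)} = \left(X^{2} + X^{2}\right) + X = 2 X^{2} + X = X + 2 X^{2}$)
$\left(-3 + 6\right) K + Q{\left(D \right)} 1 = \left(-3 + 6\right) 4 + \frac{7 \left(1 + 2 \cdot \frac{7}{3}\right)}{3} \cdot 1 = 3 \cdot 4 + \frac{7 \left(1 + \frac{14}{3}\right)}{3} \cdot 1 = 12 + \frac{7}{3} \cdot \frac{17}{3} \cdot 1 = 12 + \frac{119}{9} \cdot 1 = 12 + \frac{119}{9} = \frac{227}{9}$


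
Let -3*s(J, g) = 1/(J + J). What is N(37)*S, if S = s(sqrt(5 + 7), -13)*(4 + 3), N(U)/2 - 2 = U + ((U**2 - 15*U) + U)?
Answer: -3115*sqrt(3)/9 ≈ -599.48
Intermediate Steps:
s(J, g) = -1/(6*J) (s(J, g) = -1/(3*(J + J)) = -1/(2*J)/3 = -1/(6*J))
N(U) = 4 - 26*U + 2*U**2 (N(U) = 4 + 2*(U + ((U**2 - 15*U) + U)) = 4 + 2*(U + (U**2 - 14*U)) = 4 + 2*(U**2 - 13*U) = 4 + (-26*U + 2*U**2) = 4 - 26*U + 2*U**2)
S = -7*sqrt(3)/36 (S = (-1/(6*sqrt(5 + 7)))*(4 + 3) = -sqrt(3)/6/6*7 = -sqrt(3)/36*7 = -7*sqrt(3)/36 ≈ -0.33679)
N(37)*S = (4 - 26*37 + 2*37**2)*(-7*sqrt(3)/36) = (4 - 962 + 2*1369)*(-7*sqrt(3)/36) = (4 - 962 + 2738)*(-7*sqrt(3)/36) = 1780*(-7*sqrt(3)/36) = -3115*sqrt(3)/9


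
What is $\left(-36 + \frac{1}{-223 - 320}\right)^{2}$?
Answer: $\frac{382163401}{294849} \approx 1296.1$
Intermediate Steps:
$\left(-36 + \frac{1}{-223 - 320}\right)^{2} = \left(-36 + \frac{1}{-543}\right)^{2} = \left(-36 - \frac{1}{543}\right)^{2} = \left(- \frac{19549}{543}\right)^{2} = \frac{382163401}{294849}$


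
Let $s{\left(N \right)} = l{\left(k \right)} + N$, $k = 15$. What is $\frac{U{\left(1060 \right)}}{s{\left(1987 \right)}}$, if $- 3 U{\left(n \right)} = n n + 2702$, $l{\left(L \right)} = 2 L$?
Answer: $- \frac{375434}{2017} \approx -186.13$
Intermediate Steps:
$U{\left(n \right)} = - \frac{2702}{3} - \frac{n^{2}}{3}$ ($U{\left(n \right)} = - \frac{n n + 2702}{3} = - \frac{n^{2} + 2702}{3} = - \frac{2702 + n^{2}}{3} = - \frac{2702}{3} - \frac{n^{2}}{3}$)
$s{\left(N \right)} = 30 + N$ ($s{\left(N \right)} = 2 \cdot 15 + N = 30 + N$)
$\frac{U{\left(1060 \right)}}{s{\left(1987 \right)}} = \frac{- \frac{2702}{3} - \frac{1060^{2}}{3}}{30 + 1987} = \frac{- \frac{2702}{3} - \frac{1123600}{3}}{2017} = \left(- \frac{2702}{3} - \frac{1123600}{3}\right) \frac{1}{2017} = \left(-375434\right) \frac{1}{2017} = - \frac{375434}{2017}$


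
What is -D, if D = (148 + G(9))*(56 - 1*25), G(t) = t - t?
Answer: -4588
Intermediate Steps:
G(t) = 0
D = 4588 (D = (148 + 0)*(56 - 1*25) = 148*(56 - 25) = 148*31 = 4588)
-D = -1*4588 = -4588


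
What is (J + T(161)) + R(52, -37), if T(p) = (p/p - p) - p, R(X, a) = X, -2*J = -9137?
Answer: 8599/2 ≈ 4299.5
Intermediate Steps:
J = 9137/2 (J = -½*(-9137) = 9137/2 ≈ 4568.5)
T(p) = 1 - 2*p (T(p) = (1 - p) - p = 1 - 2*p)
(J + T(161)) + R(52, -37) = (9137/2 + (1 - 2*161)) + 52 = (9137/2 + (1 - 322)) + 52 = (9137/2 - 321) + 52 = 8495/2 + 52 = 8599/2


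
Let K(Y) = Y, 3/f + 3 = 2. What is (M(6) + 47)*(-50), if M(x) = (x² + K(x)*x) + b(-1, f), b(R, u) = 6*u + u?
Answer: -4900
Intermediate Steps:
f = -3 (f = 3/(-3 + 2) = 3/(-1) = 3*(-1) = -3)
b(R, u) = 7*u
M(x) = -21 + 2*x² (M(x) = (x² + x*x) + 7*(-3) = (x² + x²) - 21 = 2*x² - 21 = -21 + 2*x²)
(M(6) + 47)*(-50) = ((-21 + 2*6²) + 47)*(-50) = ((-21 + 2*36) + 47)*(-50) = ((-21 + 72) + 47)*(-50) = (51 + 47)*(-50) = 98*(-50) = -4900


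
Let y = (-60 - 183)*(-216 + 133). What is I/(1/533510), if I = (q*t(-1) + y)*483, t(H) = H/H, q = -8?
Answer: 5195193938130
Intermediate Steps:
y = 20169 (y = -243*(-83) = 20169)
t(H) = 1
I = 9737763 (I = (-8*1 + 20169)*483 = (-8 + 20169)*483 = 20161*483 = 9737763)
I/(1/533510) = 9737763/(1/533510) = 9737763*533510 = 5195193938130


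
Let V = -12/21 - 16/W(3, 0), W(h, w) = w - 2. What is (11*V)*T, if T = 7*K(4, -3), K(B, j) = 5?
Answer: 2860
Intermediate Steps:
W(h, w) = -2 + w
V = 52/7 (V = -12/21 - 16/(-2 + 0) = -12*1/21 - 16/(-2) = -4/7 - 16*(-1/2) = -4/7 + 8 = 52/7 ≈ 7.4286)
T = 35 (T = 7*5 = 35)
(11*V)*T = (11*(52/7))*35 = (572/7)*35 = 2860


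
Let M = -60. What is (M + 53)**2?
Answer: 49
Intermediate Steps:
(M + 53)**2 = (-60 + 53)**2 = (-7)**2 = 49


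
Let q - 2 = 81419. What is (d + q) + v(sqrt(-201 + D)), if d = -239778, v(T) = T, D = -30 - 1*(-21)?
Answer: -158357 + I*sqrt(210) ≈ -1.5836e+5 + 14.491*I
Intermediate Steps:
D = -9 (D = -30 + 21 = -9)
q = 81421 (q = 2 + 81419 = 81421)
(d + q) + v(sqrt(-201 + D)) = (-239778 + 81421) + sqrt(-201 - 9) = -158357 + sqrt(-210) = -158357 + I*sqrt(210)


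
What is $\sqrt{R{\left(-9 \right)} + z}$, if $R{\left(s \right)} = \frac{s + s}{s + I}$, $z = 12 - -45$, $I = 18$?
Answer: $\sqrt{55} \approx 7.4162$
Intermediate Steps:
$z = 57$ ($z = 12 + 45 = 57$)
$R{\left(s \right)} = \frac{2 s}{18 + s}$ ($R{\left(s \right)} = \frac{s + s}{s + 18} = \frac{2 s}{18 + s}$)
$\sqrt{R{\left(-9 \right)} + z} = \sqrt{2 \left(-9\right) \frac{1}{18 - 9} + 57} = \sqrt{2 \left(-9\right) \frac{1}{9} + 57} = \sqrt{-2 + 57} = \sqrt{55}$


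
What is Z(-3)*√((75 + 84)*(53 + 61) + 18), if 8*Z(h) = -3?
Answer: -27*√14/2 ≈ -50.512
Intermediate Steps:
Z(h) = -3/8 (Z(h) = (⅛)*(-3) = -3/8)
Z(-3)*√((75 + 84)*(53 + 61) + 18) = -3*√((75 + 84)*(53 + 61) + 18)/8 = -3*√(159*114 + 18)/8 = -3*√(18126 + 18)/8 = -27*√14/2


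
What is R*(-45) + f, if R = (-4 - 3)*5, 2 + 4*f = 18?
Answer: 1579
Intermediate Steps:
f = 4 (f = -1/2 + (1/4)*18 = -1/2 + 9/2 = 4)
R = -35 (R = -7*5 = -35)
R*(-45) + f = -35*(-45) + 4 = 1575 + 4 = 1579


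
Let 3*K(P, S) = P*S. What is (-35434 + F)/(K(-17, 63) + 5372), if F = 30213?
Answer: -5221/5015 ≈ -1.0411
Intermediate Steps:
K(P, S) = P*S/3 (K(P, S) = (P*S)/3 = P*S/3)
(-35434 + F)/(K(-17, 63) + 5372) = (-35434 + 30213)/((⅓)*(-17)*63 + 5372) = -5221/(-357 + 5372) = -5221/5015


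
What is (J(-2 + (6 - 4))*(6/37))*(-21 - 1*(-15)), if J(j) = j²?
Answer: 0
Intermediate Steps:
(J(-2 + (6 - 4))*(6/37))*(-21 - 1*(-15)) = ((-2 + (6 - 4))²*(6/37))*(-21 - 1*(-15)) = ((-2 + 2)²*(6*(1/37)))*(-21 + 15) = (0²*(6/37))*(-6) = (0*(6/37))*(-6) = 0*(-6) = 0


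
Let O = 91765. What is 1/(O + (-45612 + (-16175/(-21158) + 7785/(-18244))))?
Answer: 193003276/8907745388063 ≈ 2.1667e-5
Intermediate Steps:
1/(O + (-45612 + (-16175/(-21158) + 7785/(-18244)))) = 1/(91765 + (-45612 + (-16175/(-21158) + 7785/(-18244)))) = 1/(91765 + (-45612 + (-16175*(-1/21158) + 7785*(-1/18244)))) = 1/(91765 + (-45612 + (16175/21158 - 7785/18244))) = 1/(91765 + (-45612 + 65190835/193003276)) = 1/(91765 - 8803200234077/193003276) = 1/(8907745388063/193003276) = 193003276/8907745388063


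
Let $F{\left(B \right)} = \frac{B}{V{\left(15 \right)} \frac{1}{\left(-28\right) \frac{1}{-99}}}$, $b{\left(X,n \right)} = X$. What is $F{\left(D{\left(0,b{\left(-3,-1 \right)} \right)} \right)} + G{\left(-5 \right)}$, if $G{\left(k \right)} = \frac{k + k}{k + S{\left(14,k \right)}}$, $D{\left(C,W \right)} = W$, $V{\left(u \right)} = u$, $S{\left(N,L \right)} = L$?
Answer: $\frac{467}{495} \approx 0.94343$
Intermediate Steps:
$G{\left(k \right)} = 1$ ($G{\left(k \right)} = \frac{k + k}{k + k} = \frac{2 k}{2 k} = 2 k \frac{1}{2 k} = 1$)
$F{\left(B \right)} = \frac{28 B}{1485}$ ($F{\left(B \right)} = \frac{B}{15 \frac{1}{\left(-28\right) \frac{1}{-99}}} = \frac{B}{15 \frac{1}{\left(-28\right) \left(- \frac{1}{99}\right)}} = \frac{B}{15 \frac{1}{\frac{28}{99}}} = \frac{B}{15 \cdot \frac{99}{28}} = \frac{B}{\frac{1485}{28}} = B \frac{28}{1485} = \frac{28 B}{1485}$)
$F{\left(D{\left(0,b{\left(-3,-1 \right)} \right)} \right)} + G{\left(-5 \right)} = \frac{28}{1485} \left(-3\right) + 1 = - \frac{28}{495} + 1 = \frac{467}{495}$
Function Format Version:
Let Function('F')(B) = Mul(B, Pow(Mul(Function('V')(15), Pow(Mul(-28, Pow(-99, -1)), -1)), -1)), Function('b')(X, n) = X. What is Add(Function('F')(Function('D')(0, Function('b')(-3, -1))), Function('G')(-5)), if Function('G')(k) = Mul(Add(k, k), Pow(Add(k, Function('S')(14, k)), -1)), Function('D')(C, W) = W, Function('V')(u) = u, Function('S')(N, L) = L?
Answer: Rational(467, 495) ≈ 0.94343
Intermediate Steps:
Function('G')(k) = 1 (Function('G')(k) = Mul(Add(k, k), Pow(Add(k, k), -1)) = Mul(Mul(2, k), Pow(Mul(2, k), -1)) = Mul(Mul(2, k), Mul(Rational(1, 2), Pow(k, -1))) = 1)
Function('F')(B) = Mul(Rational(28, 1485), B) (Function('F')(B) = Mul(B, Pow(Mul(15, Pow(Mul(-28, Pow(-99, -1)), -1)), -1)) = Mul(B, Pow(Mul(15, Pow(Mul(-28, Rational(-1, 99)), -1)), -1)) = Mul(B, Pow(Mul(15, Pow(Rational(28, 99), -1)), -1)) = Mul(B, Pow(Mul(15, Rational(99, 28)), -1)) = Mul(B, Pow(Rational(1485, 28), -1)) = Mul(B, Rational(28, 1485)) = Mul(Rational(28, 1485), B))
Add(Function('F')(Function('D')(0, Function('b')(-3, -1))), Function('G')(-5)) = Add(Mul(Rational(28, 1485), -3), 1) = Add(Rational(-28, 495), 1) = Rational(467, 495)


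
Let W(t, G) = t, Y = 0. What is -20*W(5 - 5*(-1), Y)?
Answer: -200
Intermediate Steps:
-20*W(5 - 5*(-1), Y) = -20*(5 - 5*(-1)) = -20*(5 + 5) = -20*10 = -200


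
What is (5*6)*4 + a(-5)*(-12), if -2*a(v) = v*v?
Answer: 270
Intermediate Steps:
a(v) = -v**2/2 (a(v) = -v*v/2 = -v**2/2)
(5*6)*4 + a(-5)*(-12) = (5*6)*4 - 1/2*(-5)**2*(-12) = 30*4 - 1/2*25*(-12) = 120 - 25/2*(-12) = 120 + 150 = 270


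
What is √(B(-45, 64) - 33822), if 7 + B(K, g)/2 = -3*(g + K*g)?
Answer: 22*I*√35 ≈ 130.15*I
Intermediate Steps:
B(K, g) = -14 - 6*g - 6*K*g (B(K, g) = -14 + 2*(-3*(g + K*g)) = -14 + 2*(-3*g - 3*K*g) = -14 + (-6*g - 6*K*g) = -14 - 6*g - 6*K*g)
√(B(-45, 64) - 33822) = √((-14 - 6*64 - 6*(-45)*64) - 33822) = √((-14 - 384 + 17280) - 33822) = √(16882 - 33822) = √(-16940) = 22*I*√35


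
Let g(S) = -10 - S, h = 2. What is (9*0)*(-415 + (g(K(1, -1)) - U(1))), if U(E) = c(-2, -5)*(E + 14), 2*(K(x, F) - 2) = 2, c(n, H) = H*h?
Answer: 0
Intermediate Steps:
c(n, H) = 2*H (c(n, H) = H*2 = 2*H)
K(x, F) = 3 (K(x, F) = 2 + (½)*2 = 2 + 1 = 3)
U(E) = -140 - 10*E (U(E) = (2*(-5))*(E + 14) = -10*(14 + E) = -140 - 10*E)
(9*0)*(-415 + (g(K(1, -1)) - U(1))) = (9*0)*(-415 + ((-10 - 1*3) - (-140 - 10*1))) = 0*(-415 + ((-10 - 3) - (-140 - 10))) = 0*(-415 + (-13 - 1*(-150))) = 0*(-415 + (-13 + 150)) = 0*(-415 + 137) = 0*(-278) = 0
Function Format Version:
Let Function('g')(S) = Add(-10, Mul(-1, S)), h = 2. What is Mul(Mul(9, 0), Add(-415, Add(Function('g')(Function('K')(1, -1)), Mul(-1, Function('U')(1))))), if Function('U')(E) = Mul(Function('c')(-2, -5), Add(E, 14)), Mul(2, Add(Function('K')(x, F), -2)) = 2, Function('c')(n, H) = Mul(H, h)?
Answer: 0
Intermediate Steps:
Function('c')(n, H) = Mul(2, H) (Function('c')(n, H) = Mul(H, 2) = Mul(2, H))
Function('K')(x, F) = 3 (Function('K')(x, F) = Add(2, Mul(Rational(1, 2), 2)) = Add(2, 1) = 3)
Function('U')(E) = Add(-140, Mul(-10, E)) (Function('U')(E) = Mul(Mul(2, -5), Add(E, 14)) = Mul(-10, Add(14, E)) = Add(-140, Mul(-10, E)))
Mul(Mul(9, 0), Add(-415, Add(Function('g')(Function('K')(1, -1)), Mul(-1, Function('U')(1))))) = Mul(Mul(9, 0), Add(-415, Add(Add(-10, Mul(-1, 3)), Mul(-1, Add(-140, Mul(-10, 1)))))) = Mul(0, Add(-415, Add(Add(-10, -3), Mul(-1, Add(-140, -10))))) = Mul(0, Add(-415, Add(-13, Mul(-1, -150)))) = Mul(0, Add(-415, Add(-13, 150))) = Mul(0, Add(-415, 137)) = Mul(0, -278) = 0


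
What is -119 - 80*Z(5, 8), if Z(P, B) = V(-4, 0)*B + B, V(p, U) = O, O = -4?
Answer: 1801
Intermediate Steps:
V(p, U) = -4
Z(P, B) = -3*B (Z(P, B) = -4*B + B = -3*B)
-119 - 80*Z(5, 8) = -119 - (-240)*8 = -119 - 80*(-24) = -119 + 1920 = 1801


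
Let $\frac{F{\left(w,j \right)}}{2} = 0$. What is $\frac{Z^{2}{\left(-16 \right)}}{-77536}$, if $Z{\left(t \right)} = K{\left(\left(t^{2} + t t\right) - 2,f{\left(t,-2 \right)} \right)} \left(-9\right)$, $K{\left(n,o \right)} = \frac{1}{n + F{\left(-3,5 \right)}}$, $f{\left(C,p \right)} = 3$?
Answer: $- \frac{9}{2240790400} \approx -4.0164 \cdot 10^{-9}$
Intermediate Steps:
$F{\left(w,j \right)} = 0$ ($F{\left(w,j \right)} = 2 \cdot 0 = 0$)
$K{\left(n,o \right)} = \frac{1}{n}$ ($K{\left(n,o \right)} = \frac{1}{n + 0} = \frac{1}{n}$)
$Z{\left(t \right)} = - \frac{9}{-2 + 2 t^{2}}$ ($Z{\left(t \right)} = \frac{1}{\left(t^{2} + t t\right) - 2} \left(-9\right) = \frac{1}{\left(t^{2} + t^{2}\right) - 2} \left(-9\right) = \frac{1}{2 t^{2} - 2} \left(-9\right) = \frac{1}{-2 + 2 t^{2}} \left(-9\right) = - \frac{9}{-2 + 2 t^{2}}$)
$\frac{Z^{2}{\left(-16 \right)}}{-77536} = \frac{\left(- \frac{9}{-2 + 2 \left(-16\right)^{2}}\right)^{2}}{-77536} = \left(- \frac{9}{-2 + 2 \cdot 256}\right)^{2} \left(- \frac{1}{77536}\right) = \left(- \frac{9}{-2 + 512}\right)^{2} \left(- \frac{1}{77536}\right) = \left(- \frac{9}{510}\right)^{2} \left(- \frac{1}{77536}\right) = \left(\left(-9\right) \frac{1}{510}\right)^{2} \left(- \frac{1}{77536}\right) = \left(- \frac{3}{170}\right)^{2} \left(- \frac{1}{77536}\right) = \frac{9}{28900} \left(- \frac{1}{77536}\right) = - \frac{9}{2240790400}$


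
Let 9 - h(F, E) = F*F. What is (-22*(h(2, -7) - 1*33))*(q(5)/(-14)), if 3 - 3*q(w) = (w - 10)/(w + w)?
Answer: -154/3 ≈ -51.333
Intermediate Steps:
q(w) = 1 - (-10 + w)/(6*w) (q(w) = 1 - (w - 10)/(3*(w + w)) = 1 - (-10 + w)/(3*(2*w)) = 1 - (-10 + w)*1/(2*w)/3 = 1 - (-10 + w)/(6*w))
h(F, E) = 9 - F² (h(F, E) = 9 - F*F = 9 - F²)
(-22*(h(2, -7) - 1*33))*(q(5)/(-14)) = (-22*((9 - 1*2²) - 1*33))*(((⅚)*(2 + 5)/5)/(-14)) = (-22*((9 - 1*4) - 33))*(((⅚)*(⅕)*7)*(-1/14)) = (-22*((9 - 4) - 33))*((7/6)*(-1/14)) = -22*(5 - 33)*(-1/12) = -22*(-28)*(-1/12) = 616*(-1/12) = -154/3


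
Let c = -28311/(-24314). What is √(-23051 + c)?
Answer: I*√13626385054742/24314 ≈ 151.82*I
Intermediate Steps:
c = 28311/24314 (c = -28311*(-1/24314) = 28311/24314 ≈ 1.1644)
√(-23051 + c) = √(-23051 + 28311/24314) = √(-560433703/24314) = I*√13626385054742/24314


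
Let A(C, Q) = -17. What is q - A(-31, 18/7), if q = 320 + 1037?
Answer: 1374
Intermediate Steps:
q = 1357
q - A(-31, 18/7) = 1357 - 1*(-17) = 1357 + 17 = 1374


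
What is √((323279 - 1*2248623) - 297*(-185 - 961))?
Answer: I*√1584982 ≈ 1259.0*I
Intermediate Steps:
√((323279 - 1*2248623) - 297*(-185 - 961)) = √((323279 - 2248623) - 297*(-1146)) = √(-1925344 + 340362) = √(-1584982) = I*√1584982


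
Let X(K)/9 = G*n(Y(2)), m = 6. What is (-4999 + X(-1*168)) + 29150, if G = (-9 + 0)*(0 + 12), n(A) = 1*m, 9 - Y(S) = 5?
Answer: 18319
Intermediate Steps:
Y(S) = 4 (Y(S) = 9 - 1*5 = 9 - 5 = 4)
n(A) = 6 (n(A) = 1*6 = 6)
G = -108 (G = -9*12 = -108)
X(K) = -5832 (X(K) = 9*(-108*6) = 9*(-648) = -5832)
(-4999 + X(-1*168)) + 29150 = (-4999 - 5832) + 29150 = -10831 + 29150 = 18319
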